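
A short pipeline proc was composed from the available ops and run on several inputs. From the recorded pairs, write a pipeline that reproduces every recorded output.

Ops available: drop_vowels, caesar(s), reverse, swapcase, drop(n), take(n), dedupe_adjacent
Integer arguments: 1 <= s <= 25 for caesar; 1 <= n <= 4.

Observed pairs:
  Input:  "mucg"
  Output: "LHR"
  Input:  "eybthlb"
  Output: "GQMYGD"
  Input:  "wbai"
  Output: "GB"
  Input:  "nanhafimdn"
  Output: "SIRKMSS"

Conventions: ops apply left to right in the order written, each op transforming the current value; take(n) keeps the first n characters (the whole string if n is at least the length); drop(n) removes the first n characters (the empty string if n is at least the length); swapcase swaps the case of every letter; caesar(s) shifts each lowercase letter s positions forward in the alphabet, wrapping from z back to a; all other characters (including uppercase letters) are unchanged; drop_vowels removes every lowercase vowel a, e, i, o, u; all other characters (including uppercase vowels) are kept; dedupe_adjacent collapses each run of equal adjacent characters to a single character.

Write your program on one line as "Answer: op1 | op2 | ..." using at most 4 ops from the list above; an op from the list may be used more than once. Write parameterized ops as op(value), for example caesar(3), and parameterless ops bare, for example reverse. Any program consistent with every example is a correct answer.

drop_vowels | reverse | caesar(5) | swapcase

Check, running the answer program on each example:
  "mucg" -> "mcg" -> "gcm" -> "lhr" -> "LHR"
  "eybthlb" -> "ybthlb" -> "blhtby" -> "gqmygd" -> "GQMYGD"
  "wbai" -> "wb" -> "bw" -> "gb" -> "GB"
  "nanhafimdn" -> "nnhfmdn" -> "ndmfhnn" -> "sirkmss" -> "SIRKMSS"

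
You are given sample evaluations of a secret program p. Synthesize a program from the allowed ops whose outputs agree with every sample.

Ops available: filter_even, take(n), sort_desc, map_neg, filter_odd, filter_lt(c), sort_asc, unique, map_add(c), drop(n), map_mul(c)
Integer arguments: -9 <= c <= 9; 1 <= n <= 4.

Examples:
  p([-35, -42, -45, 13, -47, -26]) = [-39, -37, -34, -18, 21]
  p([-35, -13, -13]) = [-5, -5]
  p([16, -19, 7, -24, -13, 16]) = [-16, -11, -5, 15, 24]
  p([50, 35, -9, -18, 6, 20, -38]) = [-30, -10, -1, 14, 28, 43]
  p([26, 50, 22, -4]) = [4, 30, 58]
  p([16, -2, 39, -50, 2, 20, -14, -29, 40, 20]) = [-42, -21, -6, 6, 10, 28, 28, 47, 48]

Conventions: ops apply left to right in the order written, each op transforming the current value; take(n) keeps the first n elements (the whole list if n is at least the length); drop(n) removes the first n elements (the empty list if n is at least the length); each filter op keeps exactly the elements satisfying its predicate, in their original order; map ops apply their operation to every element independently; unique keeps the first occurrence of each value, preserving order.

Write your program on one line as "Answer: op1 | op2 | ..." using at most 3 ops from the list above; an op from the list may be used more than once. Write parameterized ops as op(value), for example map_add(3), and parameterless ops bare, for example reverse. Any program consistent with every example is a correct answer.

drop(1) | sort_asc | map_add(8)

Check, running the answer program on each example:
  [-35, -42, -45, 13, -47, -26] -> [-42, -45, 13, -47, -26] -> [-47, -45, -42, -26, 13] -> [-39, -37, -34, -18, 21]
  [-35, -13, -13] -> [-13, -13] -> [-13, -13] -> [-5, -5]
  [16, -19, 7, -24, -13, 16] -> [-19, 7, -24, -13, 16] -> [-24, -19, -13, 7, 16] -> [-16, -11, -5, 15, 24]
  [50, 35, -9, -18, 6, 20, -38] -> [35, -9, -18, 6, 20, -38] -> [-38, -18, -9, 6, 20, 35] -> [-30, -10, -1, 14, 28, 43]
  [26, 50, 22, -4] -> [50, 22, -4] -> [-4, 22, 50] -> [4, 30, 58]
  [16, -2, 39, -50, 2, 20, -14, -29, 40, 20] -> [-2, 39, -50, 2, 20, -14, -29, 40, 20] -> [-50, -29, -14, -2, 2, 20, 20, 39, 40] -> [-42, -21, -6, 6, 10, 28, 28, 47, 48]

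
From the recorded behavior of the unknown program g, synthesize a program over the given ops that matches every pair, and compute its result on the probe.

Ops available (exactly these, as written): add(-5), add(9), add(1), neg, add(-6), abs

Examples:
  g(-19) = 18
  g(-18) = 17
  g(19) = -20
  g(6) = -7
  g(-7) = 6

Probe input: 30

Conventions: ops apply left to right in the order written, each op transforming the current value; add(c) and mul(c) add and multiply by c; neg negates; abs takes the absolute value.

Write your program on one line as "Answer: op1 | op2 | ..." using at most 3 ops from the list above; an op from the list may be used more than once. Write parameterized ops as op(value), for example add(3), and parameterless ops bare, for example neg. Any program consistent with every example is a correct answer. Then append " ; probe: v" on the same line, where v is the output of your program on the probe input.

add(-5) | neg | add(-6) ; probe: -31

Check, running the answer program on each example:
  -19 -> -24 -> 24 -> 18
  -18 -> -23 -> 23 -> 17
  19 -> 14 -> -14 -> -20
  6 -> 1 -> -1 -> -7
  -7 -> -12 -> 12 -> 6
  probe: 30 -> 25 -> -25 -> -31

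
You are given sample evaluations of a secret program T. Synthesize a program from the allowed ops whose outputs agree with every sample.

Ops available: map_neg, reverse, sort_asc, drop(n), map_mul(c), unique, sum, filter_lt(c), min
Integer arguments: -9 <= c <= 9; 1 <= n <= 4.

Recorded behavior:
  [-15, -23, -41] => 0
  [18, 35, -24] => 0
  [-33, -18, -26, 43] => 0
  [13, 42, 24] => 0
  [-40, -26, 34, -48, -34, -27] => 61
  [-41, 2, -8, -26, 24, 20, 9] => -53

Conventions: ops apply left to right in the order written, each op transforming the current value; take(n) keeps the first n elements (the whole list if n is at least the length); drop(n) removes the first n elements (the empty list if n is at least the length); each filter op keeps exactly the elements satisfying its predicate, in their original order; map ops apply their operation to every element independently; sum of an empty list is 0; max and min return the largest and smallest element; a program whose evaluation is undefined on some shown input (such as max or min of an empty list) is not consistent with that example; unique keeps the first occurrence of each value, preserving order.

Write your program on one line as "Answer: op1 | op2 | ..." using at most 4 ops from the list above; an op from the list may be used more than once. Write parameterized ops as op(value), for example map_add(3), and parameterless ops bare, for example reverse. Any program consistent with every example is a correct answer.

map_neg | drop(4) | sum

Check, running the answer program on each example:
  [-15, -23, -41] -> [15, 23, 41] -> [] -> 0
  [18, 35, -24] -> [-18, -35, 24] -> [] -> 0
  [-33, -18, -26, 43] -> [33, 18, 26, -43] -> [] -> 0
  [13, 42, 24] -> [-13, -42, -24] -> [] -> 0
  [-40, -26, 34, -48, -34, -27] -> [40, 26, -34, 48, 34, 27] -> [34, 27] -> 61
  [-41, 2, -8, -26, 24, 20, 9] -> [41, -2, 8, 26, -24, -20, -9] -> [-24, -20, -9] -> -53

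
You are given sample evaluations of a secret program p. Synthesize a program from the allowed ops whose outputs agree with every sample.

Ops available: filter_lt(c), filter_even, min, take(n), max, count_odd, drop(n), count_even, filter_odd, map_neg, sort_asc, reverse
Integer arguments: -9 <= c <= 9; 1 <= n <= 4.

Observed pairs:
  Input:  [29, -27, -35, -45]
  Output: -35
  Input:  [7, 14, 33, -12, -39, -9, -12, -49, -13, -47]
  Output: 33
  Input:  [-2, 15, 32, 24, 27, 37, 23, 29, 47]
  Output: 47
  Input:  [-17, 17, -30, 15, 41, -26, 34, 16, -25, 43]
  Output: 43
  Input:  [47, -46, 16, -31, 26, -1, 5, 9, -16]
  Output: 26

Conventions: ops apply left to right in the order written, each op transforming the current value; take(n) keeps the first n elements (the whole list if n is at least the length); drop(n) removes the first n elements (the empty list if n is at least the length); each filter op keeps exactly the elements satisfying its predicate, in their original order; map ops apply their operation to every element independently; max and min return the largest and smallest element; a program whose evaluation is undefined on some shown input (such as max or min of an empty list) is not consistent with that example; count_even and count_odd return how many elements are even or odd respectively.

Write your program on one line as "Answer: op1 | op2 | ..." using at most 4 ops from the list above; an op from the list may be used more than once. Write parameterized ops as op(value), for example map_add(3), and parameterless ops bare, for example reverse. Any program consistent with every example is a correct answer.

drop(2) | sort_asc | reverse | max

Check, running the answer program on each example:
  [29, -27, -35, -45] -> [-35, -45] -> [-45, -35] -> [-35, -45] -> -35
  [7, 14, 33, -12, -39, -9, -12, -49, -13, -47] -> [33, -12, -39, -9, -12, -49, -13, -47] -> [-49, -47, -39, -13, -12, -12, -9, 33] -> [33, -9, -12, -12, -13, -39, -47, -49] -> 33
  [-2, 15, 32, 24, 27, 37, 23, 29, 47] -> [32, 24, 27, 37, 23, 29, 47] -> [23, 24, 27, 29, 32, 37, 47] -> [47, 37, 32, 29, 27, 24, 23] -> 47
  [-17, 17, -30, 15, 41, -26, 34, 16, -25, 43] -> [-30, 15, 41, -26, 34, 16, -25, 43] -> [-30, -26, -25, 15, 16, 34, 41, 43] -> [43, 41, 34, 16, 15, -25, -26, -30] -> 43
  [47, -46, 16, -31, 26, -1, 5, 9, -16] -> [16, -31, 26, -1, 5, 9, -16] -> [-31, -16, -1, 5, 9, 16, 26] -> [26, 16, 9, 5, -1, -16, -31] -> 26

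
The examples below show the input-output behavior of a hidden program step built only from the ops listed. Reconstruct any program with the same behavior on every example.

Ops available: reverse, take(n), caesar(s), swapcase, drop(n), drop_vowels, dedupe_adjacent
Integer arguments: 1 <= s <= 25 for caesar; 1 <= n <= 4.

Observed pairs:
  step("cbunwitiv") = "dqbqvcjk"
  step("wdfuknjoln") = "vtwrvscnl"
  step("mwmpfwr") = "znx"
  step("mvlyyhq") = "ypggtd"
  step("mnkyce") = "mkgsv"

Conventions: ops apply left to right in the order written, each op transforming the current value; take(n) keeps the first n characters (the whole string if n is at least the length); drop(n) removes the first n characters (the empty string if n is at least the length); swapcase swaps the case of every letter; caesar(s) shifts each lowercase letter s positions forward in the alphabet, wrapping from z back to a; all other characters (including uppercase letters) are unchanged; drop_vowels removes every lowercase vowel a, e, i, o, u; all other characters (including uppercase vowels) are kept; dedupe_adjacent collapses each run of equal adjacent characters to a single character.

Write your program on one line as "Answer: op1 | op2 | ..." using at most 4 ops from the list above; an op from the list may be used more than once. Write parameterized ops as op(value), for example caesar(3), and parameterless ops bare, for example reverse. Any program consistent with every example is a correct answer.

caesar(8) | reverse | drop_vowels

Check, running the answer program on each example:
  "cbunwitiv" -> "kjcveqbqd" -> "dqbqevcjk" -> "dqbqvcjk"
  "wdfuknjoln" -> "elncsvrwtv" -> "vtwrvscnle" -> "vtwrvscnl"
  "mwmpfwr" -> "ueuxnez" -> "zenxueu" -> "znx"
  "mvlyyhq" -> "udtggpy" -> "ypggtdu" -> "ypggtd"
  "mnkyce" -> "uvsgkm" -> "mkgsvu" -> "mkgsv"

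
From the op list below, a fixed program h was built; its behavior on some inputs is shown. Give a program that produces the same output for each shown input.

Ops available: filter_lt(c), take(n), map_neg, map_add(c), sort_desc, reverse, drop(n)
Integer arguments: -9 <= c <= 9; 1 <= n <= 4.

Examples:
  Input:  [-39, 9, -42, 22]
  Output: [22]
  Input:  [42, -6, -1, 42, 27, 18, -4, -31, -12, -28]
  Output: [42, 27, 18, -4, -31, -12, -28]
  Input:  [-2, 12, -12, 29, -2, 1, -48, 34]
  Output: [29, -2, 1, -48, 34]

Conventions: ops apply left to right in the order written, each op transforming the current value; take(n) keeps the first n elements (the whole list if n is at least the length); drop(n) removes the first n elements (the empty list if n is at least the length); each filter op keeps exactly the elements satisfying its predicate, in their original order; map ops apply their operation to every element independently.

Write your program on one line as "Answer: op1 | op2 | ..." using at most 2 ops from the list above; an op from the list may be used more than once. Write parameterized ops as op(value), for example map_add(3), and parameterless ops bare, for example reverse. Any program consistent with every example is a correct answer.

drop(2) | drop(1)

Check, running the answer program on each example:
  [-39, 9, -42, 22] -> [-42, 22] -> [22]
  [42, -6, -1, 42, 27, 18, -4, -31, -12, -28] -> [-1, 42, 27, 18, -4, -31, -12, -28] -> [42, 27, 18, -4, -31, -12, -28]
  [-2, 12, -12, 29, -2, 1, -48, 34] -> [-12, 29, -2, 1, -48, 34] -> [29, -2, 1, -48, 34]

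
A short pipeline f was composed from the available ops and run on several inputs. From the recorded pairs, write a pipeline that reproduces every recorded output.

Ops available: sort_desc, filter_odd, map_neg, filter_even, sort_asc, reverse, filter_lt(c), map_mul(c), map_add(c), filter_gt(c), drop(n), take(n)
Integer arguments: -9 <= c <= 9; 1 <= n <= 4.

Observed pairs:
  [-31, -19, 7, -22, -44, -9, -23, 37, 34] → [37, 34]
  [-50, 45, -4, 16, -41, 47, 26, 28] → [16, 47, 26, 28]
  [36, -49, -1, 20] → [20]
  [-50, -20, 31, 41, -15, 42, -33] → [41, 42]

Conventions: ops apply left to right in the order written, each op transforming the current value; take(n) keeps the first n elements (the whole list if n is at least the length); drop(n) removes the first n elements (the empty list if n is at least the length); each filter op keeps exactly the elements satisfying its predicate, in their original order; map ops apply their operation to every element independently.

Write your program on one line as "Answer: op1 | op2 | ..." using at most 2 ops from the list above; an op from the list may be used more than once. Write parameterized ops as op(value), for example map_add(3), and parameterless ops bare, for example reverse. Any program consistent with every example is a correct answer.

drop(3) | filter_gt(5)

Check, running the answer program on each example:
  [-31, -19, 7, -22, -44, -9, -23, 37, 34] -> [-22, -44, -9, -23, 37, 34] -> [37, 34]
  [-50, 45, -4, 16, -41, 47, 26, 28] -> [16, -41, 47, 26, 28] -> [16, 47, 26, 28]
  [36, -49, -1, 20] -> [20] -> [20]
  [-50, -20, 31, 41, -15, 42, -33] -> [41, -15, 42, -33] -> [41, 42]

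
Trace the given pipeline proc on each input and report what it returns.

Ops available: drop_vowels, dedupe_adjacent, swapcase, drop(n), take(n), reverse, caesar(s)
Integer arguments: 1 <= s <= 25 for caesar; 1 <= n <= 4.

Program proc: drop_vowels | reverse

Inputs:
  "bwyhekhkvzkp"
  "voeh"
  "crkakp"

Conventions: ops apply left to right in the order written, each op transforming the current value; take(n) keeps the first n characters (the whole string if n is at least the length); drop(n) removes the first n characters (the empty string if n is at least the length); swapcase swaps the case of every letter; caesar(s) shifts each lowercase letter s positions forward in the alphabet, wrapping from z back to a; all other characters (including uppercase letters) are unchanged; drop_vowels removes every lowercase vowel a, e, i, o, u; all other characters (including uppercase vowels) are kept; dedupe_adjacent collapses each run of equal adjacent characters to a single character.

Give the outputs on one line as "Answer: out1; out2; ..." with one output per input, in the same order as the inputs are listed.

"pkzvkhkhywb"; "hv"; "pkkrc"

Execution, op by op:
  "bwyhekhkvzkp" -> "bwyhkhkvzkp" -> "pkzvkhkhywb"
  "voeh" -> "vh" -> "hv"
  "crkakp" -> "crkkp" -> "pkkrc"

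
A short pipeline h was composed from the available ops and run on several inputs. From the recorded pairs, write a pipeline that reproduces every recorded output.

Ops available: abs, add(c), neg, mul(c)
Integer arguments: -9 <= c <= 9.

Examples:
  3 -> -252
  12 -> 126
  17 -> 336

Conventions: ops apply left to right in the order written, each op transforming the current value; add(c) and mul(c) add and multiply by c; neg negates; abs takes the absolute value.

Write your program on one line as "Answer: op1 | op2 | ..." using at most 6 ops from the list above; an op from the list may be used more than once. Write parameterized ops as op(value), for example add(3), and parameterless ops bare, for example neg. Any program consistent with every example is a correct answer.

neg | add(9) | mul(7) | mul(6) | neg

Check, running the answer program on each example:
  3 -> -3 -> 6 -> 42 -> 252 -> -252
  12 -> -12 -> -3 -> -21 -> -126 -> 126
  17 -> -17 -> -8 -> -56 -> -336 -> 336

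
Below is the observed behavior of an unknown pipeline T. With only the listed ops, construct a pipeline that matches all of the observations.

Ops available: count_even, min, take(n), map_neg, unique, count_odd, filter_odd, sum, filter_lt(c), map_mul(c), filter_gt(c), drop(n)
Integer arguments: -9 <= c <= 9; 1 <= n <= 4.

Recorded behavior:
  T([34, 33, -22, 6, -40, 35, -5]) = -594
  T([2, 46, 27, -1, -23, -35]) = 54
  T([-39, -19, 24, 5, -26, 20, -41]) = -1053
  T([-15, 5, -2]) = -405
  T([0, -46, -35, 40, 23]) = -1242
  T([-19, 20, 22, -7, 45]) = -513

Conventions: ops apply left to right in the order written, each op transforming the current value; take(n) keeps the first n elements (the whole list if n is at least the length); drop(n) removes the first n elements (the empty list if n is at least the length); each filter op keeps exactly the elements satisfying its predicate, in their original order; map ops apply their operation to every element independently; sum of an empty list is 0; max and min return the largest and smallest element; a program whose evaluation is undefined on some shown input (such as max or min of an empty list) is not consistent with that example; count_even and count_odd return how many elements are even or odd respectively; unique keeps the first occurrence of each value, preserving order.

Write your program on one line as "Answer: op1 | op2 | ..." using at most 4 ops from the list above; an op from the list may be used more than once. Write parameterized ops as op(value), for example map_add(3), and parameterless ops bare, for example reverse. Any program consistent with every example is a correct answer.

map_mul(9) | map_mul(3) | take(3) | min

Check, running the answer program on each example:
  [34, 33, -22, 6, -40, 35, -5] -> [306, 297, -198, 54, -360, 315, -45] -> [918, 891, -594, 162, -1080, 945, -135] -> [918, 891, -594] -> -594
  [2, 46, 27, -1, -23, -35] -> [18, 414, 243, -9, -207, -315] -> [54, 1242, 729, -27, -621, -945] -> [54, 1242, 729] -> 54
  [-39, -19, 24, 5, -26, 20, -41] -> [-351, -171, 216, 45, -234, 180, -369] -> [-1053, -513, 648, 135, -702, 540, -1107] -> [-1053, -513, 648] -> -1053
  [-15, 5, -2] -> [-135, 45, -18] -> [-405, 135, -54] -> [-405, 135, -54] -> -405
  [0, -46, -35, 40, 23] -> [0, -414, -315, 360, 207] -> [0, -1242, -945, 1080, 621] -> [0, -1242, -945] -> -1242
  [-19, 20, 22, -7, 45] -> [-171, 180, 198, -63, 405] -> [-513, 540, 594, -189, 1215] -> [-513, 540, 594] -> -513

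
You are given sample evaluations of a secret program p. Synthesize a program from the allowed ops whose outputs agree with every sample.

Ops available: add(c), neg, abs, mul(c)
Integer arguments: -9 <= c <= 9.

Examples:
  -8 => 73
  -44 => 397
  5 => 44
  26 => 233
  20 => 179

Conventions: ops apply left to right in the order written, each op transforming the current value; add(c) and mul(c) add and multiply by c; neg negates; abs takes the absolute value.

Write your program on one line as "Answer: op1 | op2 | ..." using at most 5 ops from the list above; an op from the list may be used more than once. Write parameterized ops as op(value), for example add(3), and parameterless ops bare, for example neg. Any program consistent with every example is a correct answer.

mul(9) | add(-1) | neg | abs

Check, running the answer program on each example:
  -8 -> -72 -> -73 -> 73 -> 73
  -44 -> -396 -> -397 -> 397 -> 397
  5 -> 45 -> 44 -> -44 -> 44
  26 -> 234 -> 233 -> -233 -> 233
  20 -> 180 -> 179 -> -179 -> 179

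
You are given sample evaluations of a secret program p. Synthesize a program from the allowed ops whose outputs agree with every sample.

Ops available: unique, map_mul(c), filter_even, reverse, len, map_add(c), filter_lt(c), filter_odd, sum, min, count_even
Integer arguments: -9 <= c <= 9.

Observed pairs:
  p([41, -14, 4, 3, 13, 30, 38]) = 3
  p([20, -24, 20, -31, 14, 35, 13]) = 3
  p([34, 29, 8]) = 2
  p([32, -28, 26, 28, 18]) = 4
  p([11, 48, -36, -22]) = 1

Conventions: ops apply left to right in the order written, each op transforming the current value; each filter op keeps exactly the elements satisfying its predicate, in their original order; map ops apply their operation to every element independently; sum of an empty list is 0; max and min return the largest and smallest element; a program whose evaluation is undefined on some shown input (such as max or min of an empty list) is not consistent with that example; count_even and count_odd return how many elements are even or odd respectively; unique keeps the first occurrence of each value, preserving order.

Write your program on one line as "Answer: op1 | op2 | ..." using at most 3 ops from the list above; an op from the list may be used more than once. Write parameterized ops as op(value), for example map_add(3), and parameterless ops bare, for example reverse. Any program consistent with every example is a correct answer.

map_mul(-5) | filter_lt(-2) | count_even

Check, running the answer program on each example:
  [41, -14, 4, 3, 13, 30, 38] -> [-205, 70, -20, -15, -65, -150, -190] -> [-205, -20, -15, -65, -150, -190] -> 3
  [20, -24, 20, -31, 14, 35, 13] -> [-100, 120, -100, 155, -70, -175, -65] -> [-100, -100, -70, -175, -65] -> 3
  [34, 29, 8] -> [-170, -145, -40] -> [-170, -145, -40] -> 2
  [32, -28, 26, 28, 18] -> [-160, 140, -130, -140, -90] -> [-160, -130, -140, -90] -> 4
  [11, 48, -36, -22] -> [-55, -240, 180, 110] -> [-55, -240] -> 1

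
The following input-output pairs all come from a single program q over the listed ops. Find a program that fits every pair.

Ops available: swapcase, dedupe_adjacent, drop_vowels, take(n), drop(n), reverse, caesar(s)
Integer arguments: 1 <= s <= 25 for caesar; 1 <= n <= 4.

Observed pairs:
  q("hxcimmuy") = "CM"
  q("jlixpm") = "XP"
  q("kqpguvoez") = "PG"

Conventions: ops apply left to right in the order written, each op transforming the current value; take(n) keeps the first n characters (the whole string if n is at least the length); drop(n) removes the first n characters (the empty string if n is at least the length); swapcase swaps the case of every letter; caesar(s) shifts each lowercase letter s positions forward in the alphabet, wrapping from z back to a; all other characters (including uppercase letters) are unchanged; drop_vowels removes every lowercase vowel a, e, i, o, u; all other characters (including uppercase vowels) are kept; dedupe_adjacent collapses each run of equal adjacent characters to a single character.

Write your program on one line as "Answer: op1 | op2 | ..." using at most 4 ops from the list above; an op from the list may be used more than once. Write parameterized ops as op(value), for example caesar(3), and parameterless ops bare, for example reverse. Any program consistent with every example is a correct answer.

drop(2) | drop_vowels | take(2) | swapcase

Check, running the answer program on each example:
  "hxcimmuy" -> "cimmuy" -> "cmmy" -> "cm" -> "CM"
  "jlixpm" -> "ixpm" -> "xpm" -> "xp" -> "XP"
  "kqpguvoez" -> "pguvoez" -> "pgvz" -> "pg" -> "PG"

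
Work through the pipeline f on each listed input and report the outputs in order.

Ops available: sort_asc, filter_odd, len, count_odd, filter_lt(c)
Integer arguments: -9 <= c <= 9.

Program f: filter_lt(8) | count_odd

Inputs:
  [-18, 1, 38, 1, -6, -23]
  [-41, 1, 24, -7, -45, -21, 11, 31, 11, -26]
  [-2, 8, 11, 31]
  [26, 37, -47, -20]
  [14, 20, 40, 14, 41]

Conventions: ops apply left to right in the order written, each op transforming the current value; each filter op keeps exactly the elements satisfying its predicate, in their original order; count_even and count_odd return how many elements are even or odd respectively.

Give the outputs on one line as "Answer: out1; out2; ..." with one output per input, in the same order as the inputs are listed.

Execution, op by op:
  [-18, 1, 38, 1, -6, -23] -> [-18, 1, 1, -6, -23] -> 3
  [-41, 1, 24, -7, -45, -21, 11, 31, 11, -26] -> [-41, 1, -7, -45, -21, -26] -> 5
  [-2, 8, 11, 31] -> [-2] -> 0
  [26, 37, -47, -20] -> [-47, -20] -> 1
  [14, 20, 40, 14, 41] -> [] -> 0

3; 5; 0; 1; 0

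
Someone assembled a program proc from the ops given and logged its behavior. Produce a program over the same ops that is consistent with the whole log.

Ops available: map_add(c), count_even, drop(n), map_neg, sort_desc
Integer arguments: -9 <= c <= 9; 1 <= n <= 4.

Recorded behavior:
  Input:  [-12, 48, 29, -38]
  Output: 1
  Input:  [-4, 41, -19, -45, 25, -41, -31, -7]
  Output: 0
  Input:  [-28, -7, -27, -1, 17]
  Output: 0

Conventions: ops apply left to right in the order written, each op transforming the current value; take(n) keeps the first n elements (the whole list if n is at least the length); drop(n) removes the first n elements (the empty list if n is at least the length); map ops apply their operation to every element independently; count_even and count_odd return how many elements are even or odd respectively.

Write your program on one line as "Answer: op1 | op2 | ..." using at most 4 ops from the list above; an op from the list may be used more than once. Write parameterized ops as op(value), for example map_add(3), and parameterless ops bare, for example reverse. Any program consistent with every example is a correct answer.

drop(2) | sort_desc | count_even

Check, running the answer program on each example:
  [-12, 48, 29, -38] -> [29, -38] -> [29, -38] -> 1
  [-4, 41, -19, -45, 25, -41, -31, -7] -> [-19, -45, 25, -41, -31, -7] -> [25, -7, -19, -31, -41, -45] -> 0
  [-28, -7, -27, -1, 17] -> [-27, -1, 17] -> [17, -1, -27] -> 0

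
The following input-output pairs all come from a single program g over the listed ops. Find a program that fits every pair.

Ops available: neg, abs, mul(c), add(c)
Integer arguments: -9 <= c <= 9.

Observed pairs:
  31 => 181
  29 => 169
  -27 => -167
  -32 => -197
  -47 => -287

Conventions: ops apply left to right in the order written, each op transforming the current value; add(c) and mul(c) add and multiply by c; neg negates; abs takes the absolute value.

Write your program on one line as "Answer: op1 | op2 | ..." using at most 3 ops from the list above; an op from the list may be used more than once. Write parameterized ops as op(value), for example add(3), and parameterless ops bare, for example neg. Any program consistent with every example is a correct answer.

mul(6) | add(-5)

Check, running the answer program on each example:
  31 -> 186 -> 181
  29 -> 174 -> 169
  -27 -> -162 -> -167
  -32 -> -192 -> -197
  -47 -> -282 -> -287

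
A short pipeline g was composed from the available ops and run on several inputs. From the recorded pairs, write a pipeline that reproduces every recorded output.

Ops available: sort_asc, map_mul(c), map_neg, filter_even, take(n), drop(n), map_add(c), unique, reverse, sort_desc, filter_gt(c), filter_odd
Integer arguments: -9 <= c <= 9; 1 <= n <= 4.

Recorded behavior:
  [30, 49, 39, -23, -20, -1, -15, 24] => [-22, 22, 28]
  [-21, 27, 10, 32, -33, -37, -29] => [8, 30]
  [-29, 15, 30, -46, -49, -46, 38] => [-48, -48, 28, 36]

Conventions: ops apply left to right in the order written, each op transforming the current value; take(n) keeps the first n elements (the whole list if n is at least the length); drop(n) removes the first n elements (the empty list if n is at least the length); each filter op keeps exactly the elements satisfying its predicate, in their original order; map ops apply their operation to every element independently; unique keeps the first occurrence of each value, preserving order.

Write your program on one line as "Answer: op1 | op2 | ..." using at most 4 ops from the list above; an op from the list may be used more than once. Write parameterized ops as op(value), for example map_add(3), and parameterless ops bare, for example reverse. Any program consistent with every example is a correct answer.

map_add(-2) | filter_even | sort_desc | reverse

Check, running the answer program on each example:
  [30, 49, 39, -23, -20, -1, -15, 24] -> [28, 47, 37, -25, -22, -3, -17, 22] -> [28, -22, 22] -> [28, 22, -22] -> [-22, 22, 28]
  [-21, 27, 10, 32, -33, -37, -29] -> [-23, 25, 8, 30, -35, -39, -31] -> [8, 30] -> [30, 8] -> [8, 30]
  [-29, 15, 30, -46, -49, -46, 38] -> [-31, 13, 28, -48, -51, -48, 36] -> [28, -48, -48, 36] -> [36, 28, -48, -48] -> [-48, -48, 28, 36]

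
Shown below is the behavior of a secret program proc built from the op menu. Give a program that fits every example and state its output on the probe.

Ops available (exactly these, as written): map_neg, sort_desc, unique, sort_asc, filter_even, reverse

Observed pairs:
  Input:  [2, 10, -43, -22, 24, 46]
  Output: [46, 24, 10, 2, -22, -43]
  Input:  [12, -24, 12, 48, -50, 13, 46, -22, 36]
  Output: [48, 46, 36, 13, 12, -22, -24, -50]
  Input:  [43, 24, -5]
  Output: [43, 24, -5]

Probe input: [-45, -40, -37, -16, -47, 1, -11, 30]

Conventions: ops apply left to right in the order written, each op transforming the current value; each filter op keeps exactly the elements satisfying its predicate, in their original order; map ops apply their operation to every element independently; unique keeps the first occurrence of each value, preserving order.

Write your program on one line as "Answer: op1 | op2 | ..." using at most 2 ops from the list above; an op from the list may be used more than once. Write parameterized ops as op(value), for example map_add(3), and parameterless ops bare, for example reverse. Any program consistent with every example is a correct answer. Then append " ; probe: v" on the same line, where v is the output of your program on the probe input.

sort_desc | unique ; probe: [30, 1, -11, -16, -37, -40, -45, -47]

Check, running the answer program on each example:
  [2, 10, -43, -22, 24, 46] -> [46, 24, 10, 2, -22, -43] -> [46, 24, 10, 2, -22, -43]
  [12, -24, 12, 48, -50, 13, 46, -22, 36] -> [48, 46, 36, 13, 12, 12, -22, -24, -50] -> [48, 46, 36, 13, 12, -22, -24, -50]
  [43, 24, -5] -> [43, 24, -5] -> [43, 24, -5]
  probe: [-45, -40, -37, -16, -47, 1, -11, 30] -> [30, 1, -11, -16, -37, -40, -45, -47] -> [30, 1, -11, -16, -37, -40, -45, -47]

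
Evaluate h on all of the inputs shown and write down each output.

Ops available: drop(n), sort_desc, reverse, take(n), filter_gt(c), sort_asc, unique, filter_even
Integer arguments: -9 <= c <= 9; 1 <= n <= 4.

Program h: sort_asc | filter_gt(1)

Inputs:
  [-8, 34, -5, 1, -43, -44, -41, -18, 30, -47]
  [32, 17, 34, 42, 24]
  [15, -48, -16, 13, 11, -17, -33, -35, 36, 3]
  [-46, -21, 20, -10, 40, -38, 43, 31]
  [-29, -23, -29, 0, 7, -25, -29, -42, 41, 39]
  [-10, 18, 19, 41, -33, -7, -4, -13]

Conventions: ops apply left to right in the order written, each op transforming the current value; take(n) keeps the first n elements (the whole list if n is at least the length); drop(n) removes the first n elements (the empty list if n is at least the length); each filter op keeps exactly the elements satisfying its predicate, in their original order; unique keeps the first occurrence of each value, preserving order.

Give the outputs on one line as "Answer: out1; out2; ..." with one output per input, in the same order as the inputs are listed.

[30, 34]; [17, 24, 32, 34, 42]; [3, 11, 13, 15, 36]; [20, 31, 40, 43]; [7, 39, 41]; [18, 19, 41]

Execution, op by op:
  [-8, 34, -5, 1, -43, -44, -41, -18, 30, -47] -> [-47, -44, -43, -41, -18, -8, -5, 1, 30, 34] -> [30, 34]
  [32, 17, 34, 42, 24] -> [17, 24, 32, 34, 42] -> [17, 24, 32, 34, 42]
  [15, -48, -16, 13, 11, -17, -33, -35, 36, 3] -> [-48, -35, -33, -17, -16, 3, 11, 13, 15, 36] -> [3, 11, 13, 15, 36]
  [-46, -21, 20, -10, 40, -38, 43, 31] -> [-46, -38, -21, -10, 20, 31, 40, 43] -> [20, 31, 40, 43]
  [-29, -23, -29, 0, 7, -25, -29, -42, 41, 39] -> [-42, -29, -29, -29, -25, -23, 0, 7, 39, 41] -> [7, 39, 41]
  [-10, 18, 19, 41, -33, -7, -4, -13] -> [-33, -13, -10, -7, -4, 18, 19, 41] -> [18, 19, 41]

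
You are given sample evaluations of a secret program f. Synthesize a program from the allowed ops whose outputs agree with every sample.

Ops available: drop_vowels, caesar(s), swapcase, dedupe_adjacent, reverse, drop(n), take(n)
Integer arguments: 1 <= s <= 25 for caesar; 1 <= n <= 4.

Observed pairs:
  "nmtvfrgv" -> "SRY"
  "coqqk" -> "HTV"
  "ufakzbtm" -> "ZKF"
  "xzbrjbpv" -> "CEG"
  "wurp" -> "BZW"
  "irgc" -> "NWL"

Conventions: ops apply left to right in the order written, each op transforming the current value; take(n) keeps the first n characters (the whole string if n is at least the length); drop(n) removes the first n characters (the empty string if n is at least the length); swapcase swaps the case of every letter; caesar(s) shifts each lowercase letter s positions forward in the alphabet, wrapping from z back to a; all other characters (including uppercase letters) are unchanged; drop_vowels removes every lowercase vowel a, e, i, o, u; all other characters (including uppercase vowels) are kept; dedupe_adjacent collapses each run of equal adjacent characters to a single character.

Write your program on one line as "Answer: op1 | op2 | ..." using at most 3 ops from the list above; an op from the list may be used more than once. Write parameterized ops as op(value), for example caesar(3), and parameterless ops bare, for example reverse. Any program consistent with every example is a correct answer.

caesar(5) | take(3) | swapcase

Check, running the answer program on each example:
  "nmtvfrgv" -> "sryakwla" -> "sry" -> "SRY"
  "coqqk" -> "htvvp" -> "htv" -> "HTV"
  "ufakzbtm" -> "zkfpegyr" -> "zkf" -> "ZKF"
  "xzbrjbpv" -> "cegwogua" -> "ceg" -> "CEG"
  "wurp" -> "bzwu" -> "bzw" -> "BZW"
  "irgc" -> "nwlh" -> "nwl" -> "NWL"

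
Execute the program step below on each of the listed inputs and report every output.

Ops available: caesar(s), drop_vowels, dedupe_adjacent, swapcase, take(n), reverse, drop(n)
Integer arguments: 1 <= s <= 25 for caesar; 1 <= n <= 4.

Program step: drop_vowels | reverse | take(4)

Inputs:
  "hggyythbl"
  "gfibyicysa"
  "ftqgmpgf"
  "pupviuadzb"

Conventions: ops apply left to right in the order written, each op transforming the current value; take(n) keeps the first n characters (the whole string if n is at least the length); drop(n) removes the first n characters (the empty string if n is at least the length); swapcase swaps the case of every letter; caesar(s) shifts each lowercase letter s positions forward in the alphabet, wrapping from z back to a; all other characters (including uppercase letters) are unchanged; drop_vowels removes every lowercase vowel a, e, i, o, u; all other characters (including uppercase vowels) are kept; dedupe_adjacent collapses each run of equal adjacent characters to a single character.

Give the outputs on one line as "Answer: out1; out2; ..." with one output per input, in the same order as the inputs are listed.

Execution, op by op:
  "hggyythbl" -> "hggyythbl" -> "lbhtyyggh" -> "lbht"
  "gfibyicysa" -> "gfbycys" -> "sycybfg" -> "sycy"
  "ftqgmpgf" -> "ftqgmpgf" -> "fgpmgqtf" -> "fgpm"
  "pupviuadzb" -> "ppvdzb" -> "bzdvpp" -> "bzdv"

"lbht"; "sycy"; "fgpm"; "bzdv"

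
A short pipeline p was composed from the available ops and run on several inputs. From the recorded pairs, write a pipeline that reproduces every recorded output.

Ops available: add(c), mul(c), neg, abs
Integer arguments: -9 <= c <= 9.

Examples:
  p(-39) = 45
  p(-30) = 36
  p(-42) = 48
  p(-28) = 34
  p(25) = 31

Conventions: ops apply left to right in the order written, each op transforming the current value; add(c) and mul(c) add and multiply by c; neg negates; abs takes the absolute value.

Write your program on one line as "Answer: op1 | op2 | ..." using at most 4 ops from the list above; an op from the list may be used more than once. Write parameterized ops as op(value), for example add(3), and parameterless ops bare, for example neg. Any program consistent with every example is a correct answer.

abs | add(5) | add(1)

Check, running the answer program on each example:
  -39 -> 39 -> 44 -> 45
  -30 -> 30 -> 35 -> 36
  -42 -> 42 -> 47 -> 48
  -28 -> 28 -> 33 -> 34
  25 -> 25 -> 30 -> 31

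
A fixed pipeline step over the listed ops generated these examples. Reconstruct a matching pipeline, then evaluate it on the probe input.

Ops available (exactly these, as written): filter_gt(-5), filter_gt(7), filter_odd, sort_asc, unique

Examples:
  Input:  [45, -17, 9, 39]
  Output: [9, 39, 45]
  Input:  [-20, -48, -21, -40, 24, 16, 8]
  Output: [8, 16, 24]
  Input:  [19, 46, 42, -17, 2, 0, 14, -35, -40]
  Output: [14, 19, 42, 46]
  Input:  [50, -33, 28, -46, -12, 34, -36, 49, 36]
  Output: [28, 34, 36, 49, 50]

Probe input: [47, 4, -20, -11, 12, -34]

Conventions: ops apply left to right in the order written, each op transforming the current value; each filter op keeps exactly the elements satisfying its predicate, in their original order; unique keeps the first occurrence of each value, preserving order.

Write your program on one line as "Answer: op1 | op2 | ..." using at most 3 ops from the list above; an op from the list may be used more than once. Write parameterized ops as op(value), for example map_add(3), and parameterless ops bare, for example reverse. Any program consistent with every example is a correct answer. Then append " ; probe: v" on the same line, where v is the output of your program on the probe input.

sort_asc | filter_gt(-5) | filter_gt(7) ; probe: [12, 47]

Check, running the answer program on each example:
  [45, -17, 9, 39] -> [-17, 9, 39, 45] -> [9, 39, 45] -> [9, 39, 45]
  [-20, -48, -21, -40, 24, 16, 8] -> [-48, -40, -21, -20, 8, 16, 24] -> [8, 16, 24] -> [8, 16, 24]
  [19, 46, 42, -17, 2, 0, 14, -35, -40] -> [-40, -35, -17, 0, 2, 14, 19, 42, 46] -> [0, 2, 14, 19, 42, 46] -> [14, 19, 42, 46]
  [50, -33, 28, -46, -12, 34, -36, 49, 36] -> [-46, -36, -33, -12, 28, 34, 36, 49, 50] -> [28, 34, 36, 49, 50] -> [28, 34, 36, 49, 50]
  probe: [47, 4, -20, -11, 12, -34] -> [-34, -20, -11, 4, 12, 47] -> [4, 12, 47] -> [12, 47]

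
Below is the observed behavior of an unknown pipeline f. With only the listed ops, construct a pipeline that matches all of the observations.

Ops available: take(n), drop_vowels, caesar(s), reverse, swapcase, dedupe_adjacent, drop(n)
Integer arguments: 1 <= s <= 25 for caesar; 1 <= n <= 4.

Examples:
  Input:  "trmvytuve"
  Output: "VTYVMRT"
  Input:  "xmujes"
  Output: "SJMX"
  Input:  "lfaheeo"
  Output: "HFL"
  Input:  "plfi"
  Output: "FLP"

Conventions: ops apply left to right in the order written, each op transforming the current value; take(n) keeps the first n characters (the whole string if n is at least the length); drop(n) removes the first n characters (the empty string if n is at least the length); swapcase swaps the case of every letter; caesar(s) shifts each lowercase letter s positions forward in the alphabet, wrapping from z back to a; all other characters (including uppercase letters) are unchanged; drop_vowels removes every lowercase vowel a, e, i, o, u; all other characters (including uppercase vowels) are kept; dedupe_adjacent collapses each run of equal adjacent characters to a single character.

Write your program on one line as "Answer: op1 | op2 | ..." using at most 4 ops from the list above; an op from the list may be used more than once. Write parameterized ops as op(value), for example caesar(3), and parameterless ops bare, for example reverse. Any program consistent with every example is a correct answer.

drop_vowels | swapcase | reverse

Check, running the answer program on each example:
  "trmvytuve" -> "trmvytv" -> "TRMVYTV" -> "VTYVMRT"
  "xmujes" -> "xmjs" -> "XMJS" -> "SJMX"
  "lfaheeo" -> "lfh" -> "LFH" -> "HFL"
  "plfi" -> "plf" -> "PLF" -> "FLP"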